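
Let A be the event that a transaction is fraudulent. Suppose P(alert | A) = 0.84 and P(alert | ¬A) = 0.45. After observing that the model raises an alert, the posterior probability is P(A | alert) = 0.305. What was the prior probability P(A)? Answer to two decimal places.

In odds form, posterior odds = prior odds × likelihood ratio, so prior odds = posterior odds ÷ LR.
Posterior odds = 0.305/(1−0.305) = 0.4388. LR = 0.84/0.45 = 1.8667.
Prior odds = 0.4388/1.8667 = 0.2351, so P(A) = 0.2351/(1+0.2351) ≈ 0.19.

P(A) = 0.19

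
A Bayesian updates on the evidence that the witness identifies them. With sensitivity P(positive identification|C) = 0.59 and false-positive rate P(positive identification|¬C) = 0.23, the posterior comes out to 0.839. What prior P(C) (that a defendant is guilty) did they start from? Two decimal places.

In odds form, posterior odds = prior odds × likelihood ratio, so prior odds = posterior odds ÷ LR.
Posterior odds = 0.839/(1−0.839) = 5.2112. LR = 0.59/0.23 = 2.5652.
Prior odds = 5.2112/2.5652 = 2.0315, so P(C) = 2.0315/(1+2.0315) ≈ 0.67.

P(C) = 0.67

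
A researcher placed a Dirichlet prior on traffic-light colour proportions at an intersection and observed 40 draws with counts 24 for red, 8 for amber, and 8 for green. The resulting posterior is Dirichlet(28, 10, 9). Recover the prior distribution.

For a Dirichlet(α) prior with multinomial counts c, the posterior is Dirichlet(α + c) componentwise.
Subtract each count from the matching posterior parameter: 28−24=4, 10−8=2, 9−8=1.

Dirichlet(4, 2, 1)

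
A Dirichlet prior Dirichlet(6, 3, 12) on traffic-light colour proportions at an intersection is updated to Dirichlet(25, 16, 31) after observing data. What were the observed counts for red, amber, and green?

For a Dirichlet(α) prior with multinomial counts c, the posterior is Dirichlet(α + c) componentwise.
Counts are posterior − prior componentwise: 25−6=19, 16−3=13, 31−12=19.

counts (19, 13, 19)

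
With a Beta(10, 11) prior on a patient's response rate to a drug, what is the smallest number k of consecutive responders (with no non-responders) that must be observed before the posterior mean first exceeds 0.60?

After k responders and 0 non-responders the posterior is Beta(10+k, 11), with mean (10+k)/(10+11+k).
Set (10+k)/(21+k) > 0.60 and solve: k > (0.60·21 − 10)/(1 − 0.60) = 6.500.
The smallest integer exceeding 6.500 is 7, and checking k=7: (17)/(28) = 0.6071 > 0.60.

k = 7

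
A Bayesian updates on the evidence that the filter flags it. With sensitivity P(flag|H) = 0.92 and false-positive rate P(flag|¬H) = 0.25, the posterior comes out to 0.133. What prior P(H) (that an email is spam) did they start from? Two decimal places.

P(H) = 0.04

In odds form, posterior odds = prior odds × likelihood ratio, so prior odds = posterior odds ÷ LR.
Posterior odds = 0.133/(1−0.133) = 0.1534. LR = 0.92/0.25 = 3.6800.
Prior odds = 0.1534/3.6800 = 0.0417, so P(H) = 0.0417/(1+0.0417) ≈ 0.04.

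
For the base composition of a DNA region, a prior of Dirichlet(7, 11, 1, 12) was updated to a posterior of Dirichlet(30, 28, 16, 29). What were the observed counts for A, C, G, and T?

For a Dirichlet(α) prior with multinomial counts c, the posterior is Dirichlet(α + c) componentwise.
Counts are posterior − prior componentwise: 30−7=23, 28−11=17, 16−1=15, 29−12=17.

counts (23, 17, 15, 17)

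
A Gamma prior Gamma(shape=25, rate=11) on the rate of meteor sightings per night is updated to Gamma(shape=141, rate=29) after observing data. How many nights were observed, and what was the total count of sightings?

A Gamma(α, β) prior (rate parametrization) on a Poisson rate with n observations summing to S gives posterior Gamma(α+S, β+n).
Matching: Σxᵢ = 141 − 25 = 116 and n = 29 − 11 = 18.

n = 18 nights with total 116 sightings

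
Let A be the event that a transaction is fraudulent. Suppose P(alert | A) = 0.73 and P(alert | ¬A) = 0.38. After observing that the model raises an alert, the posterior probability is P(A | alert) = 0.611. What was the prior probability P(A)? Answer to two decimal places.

P(A) = 0.45

Bayes' rule in odds form gives O(A|E) = O(A)·[P(E|A)/P(E|¬A)], hence O(A) = O(A|E)/LR.
Posterior odds = 0.611/(1−0.611) = 1.5707. LR = 0.73/0.38 = 1.9211.
Prior odds = 1.5707/1.9211 = 0.8176, so P(A) = 0.8176/(1+0.8176) ≈ 0.45.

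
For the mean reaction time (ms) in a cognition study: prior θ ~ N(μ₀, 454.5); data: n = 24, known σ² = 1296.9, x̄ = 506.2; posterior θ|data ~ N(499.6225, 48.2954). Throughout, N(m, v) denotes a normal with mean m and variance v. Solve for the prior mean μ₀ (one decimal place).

With known observation variance, the Normal–Normal posterior has precision τ_n = τ₀ + n/σ² and mean μ_n = (τ₀μ₀ + (n/σ²)x̄)/τ_n.
Here τ₀ = 1/454.5 = 0.002200 and τ_data = 24/1296.9 = 0.018506, so τ_n = 0.020706.
Rearranging for μ₀: μ₀ = (μ_n·τ_n − τ_data·x̄)/τ₀ = (499.6225·0.020706 − 0.018506·506.2) / 0.002200 = 0.977446/0.002200 ≈ 444.3.

μ₀ = 444.3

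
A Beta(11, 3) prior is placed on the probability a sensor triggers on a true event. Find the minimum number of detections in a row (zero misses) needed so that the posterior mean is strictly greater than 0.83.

After k detections and 0 misses the posterior is Beta(11+k, 3), with mean (11+k)/(11+3+k).
Set (11+k)/(14+k) > 0.83 and solve: k > (0.83·14 − 11)/(1 − 0.83) = 3.647.
The smallest integer exceeding 3.647 is 4.

k = 4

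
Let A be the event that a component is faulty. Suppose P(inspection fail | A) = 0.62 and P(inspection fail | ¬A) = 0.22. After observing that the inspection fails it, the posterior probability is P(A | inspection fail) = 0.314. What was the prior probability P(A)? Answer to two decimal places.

P(A) = 0.14

In odds form, posterior odds = prior odds × likelihood ratio, so prior odds = posterior odds ÷ LR.
Posterior odds = 0.314/(1−0.314) = 0.4577. LR = 0.62/0.22 = 2.8182.
Prior odds = 0.4577/2.8182 = 0.1624, so P(A) = 0.1624/(1+0.1624) ≈ 0.14.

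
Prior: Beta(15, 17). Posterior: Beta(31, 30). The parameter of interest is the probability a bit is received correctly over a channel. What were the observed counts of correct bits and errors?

Under Beta–binomial conjugacy the posterior parameters are (a+s, b+f).
Match parameters: s=31−15=16, f=30−17=13.

16 correct bits and 13 errors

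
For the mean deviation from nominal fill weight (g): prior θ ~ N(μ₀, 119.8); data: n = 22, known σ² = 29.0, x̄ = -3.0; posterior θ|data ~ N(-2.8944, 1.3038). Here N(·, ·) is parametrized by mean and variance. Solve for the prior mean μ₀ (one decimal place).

μ₀ = 6.7

With known observation variance, the Normal–Normal posterior has precision τ_n = τ₀ + n/σ² and mean μ_n = (τ₀μ₀ + (n/σ²)x̄)/τ_n.
Here τ₀ = 1/119.8 = 0.008347 and τ_data = 22/29.0 = 0.758621, so τ_n = 0.766968.
Rearranging for μ₀: μ₀ = (μ_n·τ_n − τ_data·x̄)/τ₀ = (-2.8944·0.766968 − 0.758621·-3.0) / 0.008347 = 0.055951/0.008347 ≈ 6.7.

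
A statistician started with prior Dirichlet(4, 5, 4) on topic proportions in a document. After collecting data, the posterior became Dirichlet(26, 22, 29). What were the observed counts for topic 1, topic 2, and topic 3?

counts (22, 17, 25)

For a Dirichlet(α) prior with multinomial counts c, the posterior is Dirichlet(α + c) componentwise.
Counts are posterior − prior componentwise: 26−4=22, 22−5=17, 29−4=25.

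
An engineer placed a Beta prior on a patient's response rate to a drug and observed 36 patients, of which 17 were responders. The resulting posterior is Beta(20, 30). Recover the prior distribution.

Beta(3, 11)

Beta is conjugate to the binomial likelihood: posterior = Beta(a+s, b+f).
So a = 20 − 17 = 3 and b = 30 − 19 = 11.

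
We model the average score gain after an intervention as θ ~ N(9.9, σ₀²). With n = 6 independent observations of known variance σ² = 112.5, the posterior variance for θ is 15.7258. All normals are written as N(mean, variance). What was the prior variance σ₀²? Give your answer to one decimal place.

Posterior precision equals prior precision plus data precision: 1/σ_n² = 1/σ₀² + n/σ².
So 1/σ₀² = 1/15.7258 − 6/112.5 = 0.063590 − 0.053333 = 0.010257.
Hence σ₀² = 1/0.010257 ≈ 97.5.

σ₀² = 97.5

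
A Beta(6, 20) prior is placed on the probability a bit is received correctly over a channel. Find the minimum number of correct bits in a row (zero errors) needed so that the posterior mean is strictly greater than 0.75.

k = 55

After k correct bits and 0 errors the posterior is Beta(6+k, 20), with mean (6+k)/(6+20+k).
Set (6+k)/(26+k) > 0.75 and solve: k > (0.75·26 − 6)/(1 − 0.75) = 54.000.
The smallest integer exceeding 54.000 is 55.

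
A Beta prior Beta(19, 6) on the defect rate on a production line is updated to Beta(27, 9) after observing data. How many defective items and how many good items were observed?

8 defective items and 3 good items

A Beta(α, β) prior with s successes and f failures in binomial data gives a Beta(α+s, β+f) posterior.
So s = 27 − 19 = 8 and f = 9 − 6 = 3.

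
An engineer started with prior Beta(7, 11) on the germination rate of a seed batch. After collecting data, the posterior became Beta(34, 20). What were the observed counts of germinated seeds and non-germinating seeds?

Beta is conjugate to the binomial likelihood: posterior = Beta(a+s, b+f).
So s = 34 − 7 = 27 and f = 20 − 11 = 9.

27 germinated seeds and 9 non-germinating seeds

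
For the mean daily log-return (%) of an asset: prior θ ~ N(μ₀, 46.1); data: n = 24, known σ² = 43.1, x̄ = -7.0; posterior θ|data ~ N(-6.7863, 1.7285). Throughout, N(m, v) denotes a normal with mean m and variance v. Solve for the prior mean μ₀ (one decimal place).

With known observation variance, the Normal–Normal posterior has precision τ_n = τ₀ + n/σ² and mean μ_n = (τ₀μ₀ + (n/σ²)x̄)/τ_n.
Here τ₀ = 1/46.1 = 0.021692 and τ_data = 24/43.1 = 0.556845, so τ_n = 0.578537.
Rearranging for μ₀: μ₀ = (μ_n·τ_n − τ_data·x̄)/τ₀ = (-6.7863·0.578537 − 0.556845·-7.0) / 0.021692 = -0.028211/0.021692 ≈ -1.3.

μ₀ = -1.3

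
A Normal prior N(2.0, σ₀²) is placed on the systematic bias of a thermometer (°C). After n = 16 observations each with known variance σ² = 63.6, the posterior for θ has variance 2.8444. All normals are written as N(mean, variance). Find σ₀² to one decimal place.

σ₀² = 10.0

Posterior precision equals prior precision plus data precision: 1/σ_n² = 1/σ₀² + n/σ².
So 1/σ₀² = 1/2.8444 − 16/63.6 = 0.351568 − 0.251572 = 0.099996.
Hence σ₀² = 1/0.099996 ≈ 10.0.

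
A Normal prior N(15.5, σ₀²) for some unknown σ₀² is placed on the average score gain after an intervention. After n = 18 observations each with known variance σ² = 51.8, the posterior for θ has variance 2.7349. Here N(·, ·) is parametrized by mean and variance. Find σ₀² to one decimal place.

Posterior precision equals prior precision plus data precision: 1/σ_n² = 1/σ₀² + n/σ².
So 1/σ₀² = 1/2.7349 − 18/51.8 = 0.365644 − 0.347490 = 0.018154.
Hence σ₀² = 1/0.018154 ≈ 55.1.

σ₀² = 55.1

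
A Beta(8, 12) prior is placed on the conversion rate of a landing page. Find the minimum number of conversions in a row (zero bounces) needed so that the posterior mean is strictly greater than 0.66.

After k conversions and 0 bounces the posterior is Beta(8+k, 12), with mean (8+k)/(8+12+k).
Set (8+k)/(20+k) > 0.66 and solve: k > (0.66·20 − 8)/(1 − 0.66) = 15.294.
The smallest integer exceeding 15.294 is 16, and checking k=16: (24)/(36) = 0.6667 > 0.66.

k = 16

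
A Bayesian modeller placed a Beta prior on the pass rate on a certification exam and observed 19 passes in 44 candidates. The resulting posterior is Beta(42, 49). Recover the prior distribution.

Beta is conjugate to the binomial likelihood: posterior = Beta(α+s, β+f).
So α = 42 − 19 = 23 and β = 49 − 25 = 24.

Beta(23, 24)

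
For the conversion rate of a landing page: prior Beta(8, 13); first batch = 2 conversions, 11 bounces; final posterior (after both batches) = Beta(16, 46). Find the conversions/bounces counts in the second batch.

6 conversions and 22 bounces

Sequential conjugate updates are equivalent to a single update on the pooled data, so total successes = posterior α − prior α and total failures = posterior β − prior β.
Total across both batches: 16−8=8 conversions, 46−13=33 bounces.
Subtract the first batch: 8−2=6 conversions and 33−11=22 bounces.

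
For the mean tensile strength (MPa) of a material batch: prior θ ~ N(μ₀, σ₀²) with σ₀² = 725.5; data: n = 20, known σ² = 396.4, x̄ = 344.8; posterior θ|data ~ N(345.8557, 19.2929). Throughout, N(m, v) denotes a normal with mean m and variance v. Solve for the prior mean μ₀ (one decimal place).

With known observation variance, the Normal–Normal posterior has precision τ_n = τ₀ + n/σ² and mean μ_n = (τ₀μ₀ + (n/σ²)x̄)/τ_n.
Here τ₀ = 1/725.5 = 0.001378 and τ_data = 20/396.4 = 0.050454, so τ_n = 0.051832.
Rearranging for μ₀: μ₀ = (μ_n·τ_n − τ_data·x̄)/τ₀ = (345.8557·0.051832 − 0.050454·344.8) / 0.001378 = 0.529853/0.001378 ≈ 384.5.

μ₀ = 384.5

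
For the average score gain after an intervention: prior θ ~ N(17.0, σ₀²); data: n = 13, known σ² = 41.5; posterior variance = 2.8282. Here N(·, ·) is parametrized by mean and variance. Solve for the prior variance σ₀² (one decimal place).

σ₀² = 24.8

Posterior precision equals prior precision plus data precision: 1/σ_n² = 1/σ₀² + n/σ².
So 1/σ₀² = 1/2.8282 − 13/41.5 = 0.353582 − 0.313253 = 0.040329.
Hence σ₀² = 1/0.040329 ≈ 24.8.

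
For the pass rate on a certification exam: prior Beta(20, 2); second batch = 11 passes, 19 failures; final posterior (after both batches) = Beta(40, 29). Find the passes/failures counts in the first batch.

9 passes and 8 failures

Sequential conjugate updates are equivalent to a single update on the pooled data, so total successes = posterior α − prior α and total failures = posterior β − prior β.
Total across both batches: 40−20=20 passes, 29−2=27 failures.
Subtract the second batch: 20−11=9 passes and 27−19=8 failures.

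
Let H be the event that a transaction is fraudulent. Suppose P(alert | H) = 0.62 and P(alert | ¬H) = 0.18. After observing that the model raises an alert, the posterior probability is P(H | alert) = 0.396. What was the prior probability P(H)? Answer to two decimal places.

In odds form, posterior odds = prior odds × likelihood ratio, so prior odds = posterior odds ÷ LR.
Posterior odds = 0.396/(1−0.396) = 0.6556. LR = 0.62/0.18 = 3.4444.
Prior odds = 0.6556/3.4444 = 0.1903, so P(H) = 0.1903/(1+0.1903) ≈ 0.16.

P(H) = 0.16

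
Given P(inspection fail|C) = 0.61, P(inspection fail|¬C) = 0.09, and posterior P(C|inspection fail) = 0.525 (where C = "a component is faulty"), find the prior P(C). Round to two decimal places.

P(C) = 0.14

In odds form, posterior odds = prior odds × likelihood ratio, so prior odds = posterior odds ÷ LR.
Posterior odds = 0.525/(1−0.525) = 1.1053. LR = 0.61/0.09 = 6.7778.
Prior odds = 1.1053/6.7778 = 0.1631, so P(C) = 0.1631/(1+0.1631) ≈ 0.14.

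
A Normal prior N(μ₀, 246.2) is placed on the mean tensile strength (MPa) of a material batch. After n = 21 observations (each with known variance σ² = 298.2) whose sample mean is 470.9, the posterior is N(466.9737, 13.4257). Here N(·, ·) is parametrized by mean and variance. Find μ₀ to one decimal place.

The posterior mean is a precision-weighted average: μ_n = (τ₀μ₀ + τ_data·x̄)/(τ₀+τ_data), with τ₀=1/σ₀² and τ_data=n/σ².
Here τ₀ = 1/246.2 = 0.004062 and τ_data = 21/298.2 = 0.070423, so τ_n = 0.074485.
Rearranging for μ₀: μ₀ = (μ_n·τ_n − τ_data·x̄)/τ₀ = (466.9737·0.074485 − 0.070423·470.9) / 0.004062 = 1.620345/0.004062 ≈ 398.9.

μ₀ = 398.9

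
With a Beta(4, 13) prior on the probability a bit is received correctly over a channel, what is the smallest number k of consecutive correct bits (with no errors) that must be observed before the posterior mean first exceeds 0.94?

k = 200

After k correct bits and 0 errors the posterior is Beta(4+k, 13), with mean (4+k)/(4+13+k).
Set (4+k)/(17+k) > 0.94 and solve: k > (0.94·17 − 4)/(1 − 0.94) = 199.667.
The smallest integer exceeding 199.667 is 200.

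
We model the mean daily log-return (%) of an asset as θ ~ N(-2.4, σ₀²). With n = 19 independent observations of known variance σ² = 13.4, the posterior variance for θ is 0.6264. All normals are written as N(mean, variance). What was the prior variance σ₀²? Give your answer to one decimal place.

For the Normal–Normal model with known σ², precisions add: τ_n = τ₀ + n/σ².
So 1/σ₀² = 1/0.6264 − 19/13.4 = 1.596424 − 1.417910 = 0.178514.
Hence σ₀² = 1/0.178514 ≈ 5.6.

σ₀² = 5.6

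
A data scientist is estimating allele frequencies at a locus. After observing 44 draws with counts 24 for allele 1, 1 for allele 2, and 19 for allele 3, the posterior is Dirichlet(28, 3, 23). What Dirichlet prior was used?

Dirichlet(4, 2, 4)

For a Dirichlet(α) prior with multinomial counts c, the posterior is Dirichlet(α + c) componentwise.
Subtract each count from the matching posterior parameter: 28−24=4, 3−1=2, 23−19=4.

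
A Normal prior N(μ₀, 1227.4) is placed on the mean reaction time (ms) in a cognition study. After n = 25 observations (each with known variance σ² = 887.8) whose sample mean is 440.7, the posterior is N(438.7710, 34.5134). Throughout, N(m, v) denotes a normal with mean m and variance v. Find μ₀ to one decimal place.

μ₀ = 372.1

The posterior mean is a precision-weighted average: μ_n = (τ₀μ₀ + τ_data·x̄)/(τ₀+τ_data), with τ₀=1/σ₀² and τ_data=n/σ².
Here τ₀ = 1/1227.4 = 0.000815 and τ_data = 25/887.8 = 0.028159, so τ_n = 0.028974.
Rearranging for μ₀: μ₀ = (μ_n·τ_n − τ_data·x̄)/τ₀ = (438.7710·0.028974 − 0.028159·440.7) / 0.000815 = 0.303280/0.000815 ≈ 372.1.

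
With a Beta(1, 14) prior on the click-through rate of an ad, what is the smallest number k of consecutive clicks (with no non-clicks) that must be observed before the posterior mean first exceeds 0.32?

k = 6

After k clicks and 0 non-clicks the posterior is Beta(1+k, 14), with mean (1+k)/(1+14+k).
Set (1+k)/(15+k) > 0.32 and solve: k > (0.32·15 − 1)/(1 − 0.32) = 5.588.
The smallest integer exceeding 5.588 is 6.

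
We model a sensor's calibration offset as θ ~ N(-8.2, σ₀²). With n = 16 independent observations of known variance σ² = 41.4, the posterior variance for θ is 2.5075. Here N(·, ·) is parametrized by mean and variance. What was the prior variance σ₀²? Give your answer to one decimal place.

σ₀² = 81.1

For the Normal–Normal model with known σ², precisions add: τ_n = τ₀ + n/σ².
So 1/σ₀² = 1/2.5075 − 16/41.4 = 0.398804 − 0.386473 = 0.012331.
Hence σ₀² = 1/0.012331 ≈ 81.1.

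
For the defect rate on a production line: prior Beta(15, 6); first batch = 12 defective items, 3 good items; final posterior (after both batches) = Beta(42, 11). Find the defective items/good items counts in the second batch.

Sequential conjugate updates are equivalent to a single update on the pooled data, so total successes = posterior α − prior α and total failures = posterior β − prior β.
Total across both batches: 42−15=27 defective items, 11−6=5 good items.
Subtract the first batch: 27−12=15 defective items and 5−3=2 good items.

15 defective items and 2 good items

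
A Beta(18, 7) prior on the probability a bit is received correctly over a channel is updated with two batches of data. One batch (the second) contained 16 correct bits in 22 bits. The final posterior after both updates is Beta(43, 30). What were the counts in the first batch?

9 correct bits and 17 errors

Because Beta–binomial updating is additive in the counts, the combined data contributed (α_post−α_prior, β_post−β_prior) successes and failures.
Total across both batches: 43−18=25 correct bits, 30−7=23 errors.
Subtract the second batch: 25−16=9 correct bits and 23−6=17 errors.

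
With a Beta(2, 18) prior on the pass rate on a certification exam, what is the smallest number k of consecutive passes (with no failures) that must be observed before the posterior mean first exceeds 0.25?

After k passes and 0 failures the posterior is Beta(2+k, 18), with mean (2+k)/(2+18+k).
Set (2+k)/(20+k) > 0.25 and solve: k > (0.25·20 − 2)/(1 − 0.25) = 4.000.
The smallest integer exceeding 4.000 is 5.

k = 5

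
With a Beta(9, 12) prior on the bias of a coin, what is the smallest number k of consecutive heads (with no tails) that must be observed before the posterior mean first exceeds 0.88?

After k heads and 0 tails the posterior is Beta(9+k, 12), with mean (9+k)/(9+12+k).
Set (9+k)/(21+k) > 0.88 and solve: k > (0.88·21 − 9)/(1 − 0.88) = 79.000.
The smallest integer exceeding 79.000 is 80, and checking k=80: (89)/(101) = 0.8812 > 0.88.

k = 80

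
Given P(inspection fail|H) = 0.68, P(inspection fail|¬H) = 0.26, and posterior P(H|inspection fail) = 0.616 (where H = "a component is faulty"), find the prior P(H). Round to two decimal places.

Bayes' rule in odds form gives O(H|E) = O(H)·[P(E|H)/P(E|¬H)], hence O(H) = O(H|E)/LR.
Posterior odds = 0.616/(1−0.616) = 1.6042. LR = 0.68/0.26 = 2.6154.
Prior odds = 1.6042/2.6154 = 0.6134, so P(H) = 0.6134/(1+0.6134) ≈ 0.38.

P(H) = 0.38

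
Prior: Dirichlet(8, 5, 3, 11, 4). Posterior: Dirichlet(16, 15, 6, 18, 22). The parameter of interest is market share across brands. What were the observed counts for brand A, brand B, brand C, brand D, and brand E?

counts (8, 10, 3, 7, 18)

For a Dirichlet(α) prior with multinomial counts c, the posterior is Dirichlet(α + c) componentwise.
Counts are posterior − prior componentwise: 16−8=8, 15−5=10, 6−3=3, 18−11=7, 22−4=18.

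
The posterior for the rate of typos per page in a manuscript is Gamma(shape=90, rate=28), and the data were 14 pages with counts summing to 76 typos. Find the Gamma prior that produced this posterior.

Gamma(shape=14, rate=14)

Gamma–Poisson conjugacy: posterior shape = α + Σxᵢ, posterior rate = β + n.
So α = 90 − 76 = 14 and β = 28 − 14 = 14.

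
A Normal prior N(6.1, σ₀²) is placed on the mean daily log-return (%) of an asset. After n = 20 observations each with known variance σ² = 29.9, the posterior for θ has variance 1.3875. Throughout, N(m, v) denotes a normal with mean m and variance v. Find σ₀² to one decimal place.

For the Normal–Normal model with known σ², precisions add: τ_n = τ₀ + n/σ².
So 1/σ₀² = 1/1.3875 − 20/29.9 = 0.720721 − 0.668896 = 0.051825.
Hence σ₀² = 1/0.051825 ≈ 19.3.

σ₀² = 19.3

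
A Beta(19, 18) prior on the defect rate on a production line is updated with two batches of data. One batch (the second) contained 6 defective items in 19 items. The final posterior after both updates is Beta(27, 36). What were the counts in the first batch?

Because Beta–binomial updating is additive in the counts, the combined data contributed (α_post−α_prior, β_post−β_prior) successes and failures.
Total across both batches: 27−19=8 defective items, 36−18=18 good items.
Subtract the second batch: 8−6=2 defective items and 18−13=5 good items.

2 defective items and 5 good items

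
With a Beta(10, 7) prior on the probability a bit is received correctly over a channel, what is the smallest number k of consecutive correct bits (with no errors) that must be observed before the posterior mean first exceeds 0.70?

k = 7

After k correct bits and 0 errors the posterior is Beta(10+k, 7), with mean (10+k)/(10+7+k).
Set (10+k)/(17+k) > 0.70 and solve: k > (0.70·17 − 10)/(1 − 0.70) = 6.333.
The smallest integer exceeding 6.333 is 7, and checking k=7: (17)/(24) = 0.7083 > 0.70.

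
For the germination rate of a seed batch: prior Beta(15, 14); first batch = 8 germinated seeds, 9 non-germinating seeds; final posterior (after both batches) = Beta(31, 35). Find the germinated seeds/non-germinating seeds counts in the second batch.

8 germinated seeds and 12 non-germinating seeds

Sequential conjugate updates are equivalent to a single update on the pooled data, so total successes = posterior α − prior α and total failures = posterior β − prior β.
Total across both batches: 31−15=16 germinated seeds, 35−14=21 non-germinating seeds.
Subtract the first batch: 16−8=8 germinated seeds and 21−9=12 non-germinating seeds.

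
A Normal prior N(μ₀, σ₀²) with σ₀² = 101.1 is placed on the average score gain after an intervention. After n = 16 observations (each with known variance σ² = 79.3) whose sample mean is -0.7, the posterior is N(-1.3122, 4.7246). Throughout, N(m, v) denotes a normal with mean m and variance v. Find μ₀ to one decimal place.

μ₀ = -13.8

The posterior mean is a precision-weighted average: μ_n = (τ₀μ₀ + τ_data·x̄)/(τ₀+τ_data), with τ₀=1/σ₀² and τ_data=n/σ².
Here τ₀ = 1/101.1 = 0.009891 and τ_data = 16/79.3 = 0.201765, so τ_n = 0.211656.
Rearranging for μ₀: μ₀ = (μ_n·τ_n − τ_data·x̄)/τ₀ = (-1.3122·0.211656 − 0.201765·-0.7) / 0.009891 = -0.136500/0.009891 ≈ -13.8.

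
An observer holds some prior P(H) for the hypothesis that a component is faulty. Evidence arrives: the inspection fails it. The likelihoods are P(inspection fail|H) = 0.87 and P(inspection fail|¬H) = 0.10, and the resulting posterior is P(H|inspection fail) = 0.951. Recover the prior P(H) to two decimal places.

P(H) = 0.69

In odds form, posterior odds = prior odds × likelihood ratio, so prior odds = posterior odds ÷ LR.
Posterior odds = 0.951/(1−0.951) = 19.4082. LR = 0.87/0.10 = 8.7000.
Prior odds = 19.4082/8.7000 = 2.2308, so P(H) = 2.2308/(1+2.2308) ≈ 0.69.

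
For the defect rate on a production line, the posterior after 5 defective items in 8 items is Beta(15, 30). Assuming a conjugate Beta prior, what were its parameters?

Beta is conjugate to the binomial likelihood: posterior = Beta(a+s, b+f).
Subtract the data counts: 15−5=10, 30−3=27.

Beta(10, 27)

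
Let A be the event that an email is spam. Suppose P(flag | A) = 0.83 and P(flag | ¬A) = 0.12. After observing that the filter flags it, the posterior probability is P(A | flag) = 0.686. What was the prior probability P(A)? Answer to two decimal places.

P(A) = 0.24

In odds form, posterior odds = prior odds × likelihood ratio, so prior odds = posterior odds ÷ LR.
Posterior odds = 0.686/(1−0.686) = 2.1847. LR = 0.83/0.12 = 6.9167.
Prior odds = 2.1847/6.9167 = 0.3159, so P(A) = 0.3159/(1+0.3159) ≈ 0.24.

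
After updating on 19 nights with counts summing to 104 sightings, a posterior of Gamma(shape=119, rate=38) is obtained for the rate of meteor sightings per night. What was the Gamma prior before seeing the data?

Gamma(shape=15, rate=19)

Gamma–Poisson conjugacy: posterior shape = α + Σxᵢ, posterior rate = β + n.
So α = 119 − 104 = 15 and β = 38 − 19 = 19.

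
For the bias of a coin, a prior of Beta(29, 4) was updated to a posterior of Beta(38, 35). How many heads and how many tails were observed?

9 heads and 31 tails

Under Beta–binomial conjugacy the posterior parameters are (a+s, b+f).
Match parameters: s=38−29=9, f=35−4=31.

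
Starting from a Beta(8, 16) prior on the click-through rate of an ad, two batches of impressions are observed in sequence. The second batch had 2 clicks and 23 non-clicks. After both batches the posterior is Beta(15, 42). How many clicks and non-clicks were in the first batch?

Sequential conjugate updates are equivalent to a single update on the pooled data, so total successes = posterior α − prior α and total failures = posterior β − prior β.
Total across both batches: 15−8=7 clicks, 42−16=26 non-clicks.
Subtract the second batch: 7−2=5 clicks and 26−23=3 non-clicks.

5 clicks and 3 non-clicks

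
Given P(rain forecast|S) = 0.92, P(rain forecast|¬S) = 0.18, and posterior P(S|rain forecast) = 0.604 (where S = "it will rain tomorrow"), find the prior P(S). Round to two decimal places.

Bayes' rule in odds form gives O(S|E) = O(S)·[P(E|S)/P(E|¬S)], hence O(S) = O(S|E)/LR.
Posterior odds = 0.604/(1−0.604) = 1.5253. LR = 0.92/0.18 = 5.1111.
Prior odds = 1.5253/5.1111 = 0.2984, so P(S) = 0.2984/(1+0.2984) ≈ 0.23.

P(S) = 0.23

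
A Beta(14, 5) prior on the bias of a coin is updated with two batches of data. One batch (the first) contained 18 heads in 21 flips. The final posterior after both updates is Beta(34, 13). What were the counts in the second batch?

2 heads and 5 tails

Sequential conjugate updates are equivalent to a single update on the pooled data, so total successes = posterior α − prior α and total failures = posterior β − prior β.
Total across both batches: 34−14=20 heads, 13−5=8 tails.
Subtract the first batch: 20−18=2 heads and 8−3=5 tails.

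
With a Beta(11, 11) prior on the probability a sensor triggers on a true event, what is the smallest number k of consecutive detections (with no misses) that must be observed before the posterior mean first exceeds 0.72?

After k detections and 0 misses the posterior is Beta(11+k, 11), with mean (11+k)/(11+11+k).
Set (11+k)/(22+k) > 0.72 and solve: k > (0.72·22 − 11)/(1 − 0.72) = 17.286.
The smallest integer exceeding 17.286 is 18.

k = 18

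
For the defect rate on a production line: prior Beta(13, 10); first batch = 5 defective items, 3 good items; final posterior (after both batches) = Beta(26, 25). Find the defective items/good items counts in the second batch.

Sequential conjugate updates are equivalent to a single update on the pooled data, so total successes = posterior α − prior α and total failures = posterior β − prior β.
Total across both batches: 26−13=13 defective items, 25−10=15 good items.
Subtract the first batch: 13−5=8 defective items and 15−3=12 good items.

8 defective items and 12 good items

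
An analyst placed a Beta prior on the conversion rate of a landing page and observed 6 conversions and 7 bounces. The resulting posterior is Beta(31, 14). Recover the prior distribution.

Beta(25, 7)

Beta is conjugate to the binomial likelihood: posterior = Beta(a+s, b+f).
So a = 31 − 6 = 25 and b = 14 − 7 = 7.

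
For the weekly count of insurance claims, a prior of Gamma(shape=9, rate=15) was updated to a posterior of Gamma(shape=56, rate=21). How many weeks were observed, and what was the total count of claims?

Gamma–Poisson conjugacy: posterior shape = α + Σxᵢ, posterior rate = β + n.
Matching: Σxᵢ = 56 − 9 = 47 and n = 21 − 15 = 6.

n = 6 weeks with total 47 claims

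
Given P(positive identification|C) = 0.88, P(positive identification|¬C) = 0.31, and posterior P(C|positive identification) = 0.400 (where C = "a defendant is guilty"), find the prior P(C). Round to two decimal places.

In odds form, posterior odds = prior odds × likelihood ratio, so prior odds = posterior odds ÷ LR.
Posterior odds = 0.400/(1−0.400) = 0.6667. LR = 0.88/0.31 = 2.8387.
Prior odds = 0.6667/2.8387 = 0.2349, so P(C) = 0.2349/(1+0.2349) ≈ 0.19.

P(C) = 0.19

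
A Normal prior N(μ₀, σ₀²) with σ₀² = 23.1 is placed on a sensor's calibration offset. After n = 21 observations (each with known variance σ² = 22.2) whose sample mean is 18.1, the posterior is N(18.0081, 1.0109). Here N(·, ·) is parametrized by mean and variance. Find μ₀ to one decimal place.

μ₀ = 16.0

With known observation variance, the Normal–Normal posterior has precision τ_n = τ₀ + n/σ² and mean μ_n = (τ₀μ₀ + (n/σ²)x̄)/τ_n.
Here τ₀ = 1/23.1 = 0.043290 and τ_data = 21/22.2 = 0.945946, so τ_n = 0.989236.
Rearranging for μ₀: μ₀ = (μ_n·τ_n − τ_data·x̄)/τ₀ = (18.0081·0.989236 − 0.945946·18.1) / 0.043290 = 0.692638/0.043290 ≈ 16.0.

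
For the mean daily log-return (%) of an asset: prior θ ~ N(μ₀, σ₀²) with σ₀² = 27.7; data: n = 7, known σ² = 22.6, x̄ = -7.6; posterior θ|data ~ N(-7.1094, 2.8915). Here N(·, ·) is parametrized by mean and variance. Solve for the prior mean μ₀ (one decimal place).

With known observation variance, the Normal–Normal posterior has precision τ_n = τ₀ + n/σ² and mean μ_n = (τ₀μ₀ + (n/σ²)x̄)/τ_n.
Here τ₀ = 1/27.7 = 0.036101 and τ_data = 7/22.6 = 0.309735, so τ_n = 0.345836.
Rearranging for μ₀: μ₀ = (μ_n·τ_n − τ_data·x̄)/τ₀ = (-7.1094·0.345836 − 0.309735·-7.6) / 0.036101 = -0.104700/0.036101 ≈ -2.9.

μ₀ = -2.9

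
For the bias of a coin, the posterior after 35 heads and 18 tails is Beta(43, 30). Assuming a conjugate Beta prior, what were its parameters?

Beta is conjugate to the binomial likelihood: posterior = Beta(α+s, β+f).
Subtract the data counts: 43−35=8, 30−18=12.

Beta(8, 12)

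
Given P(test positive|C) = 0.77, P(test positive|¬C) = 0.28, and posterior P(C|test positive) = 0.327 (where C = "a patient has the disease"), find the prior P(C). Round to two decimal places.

P(C) = 0.15

In odds form, posterior odds = prior odds × likelihood ratio, so prior odds = posterior odds ÷ LR.
Posterior odds = 0.327/(1−0.327) = 0.4859. LR = 0.77/0.28 = 2.7500.
Prior odds = 0.4859/2.7500 = 0.1767, so P(C) = 0.1767/(1+0.1767) ≈ 0.15.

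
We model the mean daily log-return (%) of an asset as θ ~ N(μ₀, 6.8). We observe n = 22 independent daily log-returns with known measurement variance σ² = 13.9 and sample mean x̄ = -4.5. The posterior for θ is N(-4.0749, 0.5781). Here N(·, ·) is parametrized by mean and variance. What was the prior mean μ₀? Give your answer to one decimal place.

μ₀ = 0.5

With known observation variance, the Normal–Normal posterior has precision τ_n = τ₀ + n/σ² and mean μ_n = (τ₀μ₀ + (n/σ²)x̄)/τ_n.
Here τ₀ = 1/6.8 = 0.147059 and τ_data = 22/13.9 = 1.582734, so τ_n = 1.729793.
Rearranging for μ₀: μ₀ = (μ_n·τ_n − τ_data·x̄)/τ₀ = (-4.0749·1.729793 − 1.582734·-4.5) / 0.147059 = 0.073570/0.147059 ≈ 0.5.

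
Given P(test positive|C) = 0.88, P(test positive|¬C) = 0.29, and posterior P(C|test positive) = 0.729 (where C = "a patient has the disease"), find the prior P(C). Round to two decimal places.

P(C) = 0.47

Bayes' rule in odds form gives O(C|E) = O(C)·[P(E|C)/P(E|¬C)], hence O(C) = O(C|E)/LR.
Posterior odds = 0.729/(1−0.729) = 2.6900. LR = 0.88/0.29 = 3.0345.
Prior odds = 2.6900/3.0345 = 0.8865, so P(C) = 0.8865/(1+0.8865) ≈ 0.47.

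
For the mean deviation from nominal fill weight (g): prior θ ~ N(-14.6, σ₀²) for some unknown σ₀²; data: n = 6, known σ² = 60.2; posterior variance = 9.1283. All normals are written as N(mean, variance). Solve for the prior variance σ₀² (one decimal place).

σ₀² = 101.2

For the Normal–Normal model with known σ², precisions add: τ_n = τ₀ + n/σ².
So 1/σ₀² = 1/9.1283 − 6/60.2 = 0.109549 − 0.099668 = 0.009881.
Hence σ₀² = 1/0.009881 ≈ 101.2.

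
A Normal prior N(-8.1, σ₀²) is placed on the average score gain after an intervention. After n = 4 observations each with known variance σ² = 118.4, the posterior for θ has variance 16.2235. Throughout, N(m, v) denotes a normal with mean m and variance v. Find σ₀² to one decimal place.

σ₀² = 35.9

For the Normal–Normal model with known σ², precisions add: τ_n = τ₀ + n/σ².
So 1/σ₀² = 1/16.2235 − 4/118.4 = 0.061639 − 0.033784 = 0.027855.
Hence σ₀² = 1/0.027855 ≈ 35.9.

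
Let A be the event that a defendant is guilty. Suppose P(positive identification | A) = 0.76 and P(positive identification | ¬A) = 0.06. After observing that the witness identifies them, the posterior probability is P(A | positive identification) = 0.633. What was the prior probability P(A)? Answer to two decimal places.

In odds form, posterior odds = prior odds × likelihood ratio, so prior odds = posterior odds ÷ LR.
Posterior odds = 0.633/(1−0.633) = 1.7248. LR = 0.76/0.06 = 12.6667.
Prior odds = 1.7248/12.6667 = 0.1362, so P(A) = 0.1362/(1+0.1362) ≈ 0.12.

P(A) = 0.12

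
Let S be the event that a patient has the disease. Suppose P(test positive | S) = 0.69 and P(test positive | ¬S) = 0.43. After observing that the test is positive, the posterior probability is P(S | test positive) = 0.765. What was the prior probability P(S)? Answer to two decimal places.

In odds form, posterior odds = prior odds × likelihood ratio, so prior odds = posterior odds ÷ LR.
Posterior odds = 0.765/(1−0.765) = 3.2553. LR = 0.69/0.43 = 1.6047.
Prior odds = 3.2553/1.6047 = 2.0286, so P(S) = 2.0286/(1+2.0286) ≈ 0.67.

P(S) = 0.67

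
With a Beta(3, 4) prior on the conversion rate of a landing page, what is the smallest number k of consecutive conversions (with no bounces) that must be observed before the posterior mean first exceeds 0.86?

k = 22

After k conversions and 0 bounces the posterior is Beta(3+k, 4), with mean (3+k)/(3+4+k).
Set (3+k)/(7+k) > 0.86 and solve: k > (0.86·7 − 3)/(1 − 0.86) = 21.571.
The smallest integer exceeding 21.571 is 22.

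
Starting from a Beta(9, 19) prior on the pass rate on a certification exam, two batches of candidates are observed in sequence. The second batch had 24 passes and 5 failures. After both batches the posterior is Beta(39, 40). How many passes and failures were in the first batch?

6 passes and 16 failures

Because Beta–binomial updating is additive in the counts, the combined data contributed (α_post−α_prior, β_post−β_prior) successes and failures.
Total across both batches: 39−9=30 passes, 40−19=21 failures.
Subtract the second batch: 30−24=6 passes and 21−5=16 failures.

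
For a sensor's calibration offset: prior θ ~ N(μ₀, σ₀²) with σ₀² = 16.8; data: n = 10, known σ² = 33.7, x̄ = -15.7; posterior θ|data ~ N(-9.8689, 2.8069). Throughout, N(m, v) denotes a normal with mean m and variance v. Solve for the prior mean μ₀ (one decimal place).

μ₀ = 19.2

With known observation variance, the Normal–Normal posterior has precision τ_n = τ₀ + n/σ² and mean μ_n = (τ₀μ₀ + (n/σ²)x̄)/τ_n.
Here τ₀ = 1/16.8 = 0.059524 and τ_data = 10/33.7 = 0.296736, so τ_n = 0.356260.
Rearranging for μ₀: μ₀ = (μ_n·τ_n − τ_data·x̄)/τ₀ = (-9.8689·0.356260 − 0.296736·-15.7) / 0.059524 = 1.142861/0.059524 ≈ 19.2.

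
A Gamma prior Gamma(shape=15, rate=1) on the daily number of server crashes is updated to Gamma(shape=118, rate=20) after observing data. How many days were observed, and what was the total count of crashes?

A Gamma(α, β) prior (rate parametrization) on a Poisson rate with n observations summing to S gives posterior Gamma(α+S, β+n).
Matching: Σxᵢ = 118 − 15 = 103 and n = 20 − 1 = 19.

n = 19 days with total 103 crashes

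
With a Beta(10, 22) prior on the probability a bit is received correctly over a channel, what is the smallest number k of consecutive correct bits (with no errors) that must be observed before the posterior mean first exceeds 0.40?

k = 5

After k correct bits and 0 errors the posterior is Beta(10+k, 22), with mean (10+k)/(10+22+k).
Set (10+k)/(32+k) > 0.40 and solve: k > (0.40·32 − 10)/(1 − 0.40) = 4.667.
The smallest integer exceeding 4.667 is 5.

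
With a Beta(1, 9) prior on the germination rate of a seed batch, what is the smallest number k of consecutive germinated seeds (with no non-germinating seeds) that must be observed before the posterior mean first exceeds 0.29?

k = 3

After k germinated seeds and 0 non-germinating seeds the posterior is Beta(1+k, 9), with mean (1+k)/(1+9+k).
Set (1+k)/(10+k) > 0.29 and solve: k > (0.29·10 − 1)/(1 − 0.29) = 2.676.
The smallest integer exceeding 2.676 is 3, and checking k=3: (4)/(13) = 0.3077 > 0.29.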